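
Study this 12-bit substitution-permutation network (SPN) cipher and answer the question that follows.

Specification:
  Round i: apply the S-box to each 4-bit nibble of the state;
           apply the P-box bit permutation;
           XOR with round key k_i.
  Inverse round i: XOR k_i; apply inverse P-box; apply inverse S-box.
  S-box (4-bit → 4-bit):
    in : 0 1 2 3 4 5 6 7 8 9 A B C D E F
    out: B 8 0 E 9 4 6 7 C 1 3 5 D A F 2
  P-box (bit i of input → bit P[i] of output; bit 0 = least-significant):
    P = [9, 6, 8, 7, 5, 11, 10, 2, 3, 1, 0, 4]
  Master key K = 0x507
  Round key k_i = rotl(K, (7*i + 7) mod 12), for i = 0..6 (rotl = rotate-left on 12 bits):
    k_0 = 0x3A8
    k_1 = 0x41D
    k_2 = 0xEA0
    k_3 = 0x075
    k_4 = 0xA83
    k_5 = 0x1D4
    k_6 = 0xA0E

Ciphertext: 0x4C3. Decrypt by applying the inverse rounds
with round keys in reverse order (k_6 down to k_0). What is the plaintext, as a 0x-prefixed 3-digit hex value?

0x976

s_0 = ciphertext = 0x4C3
s_1 = InvRound(s_0, k_6) = 0xB30
s_2 = InvRound(s_1, k_5) = 0x200
s_3 = InvRound(s_2, k_4) = 0x6F1
s_4 = InvRound(s_3, k_3) = 0x284
s_5 = InvRound(s_4, k_2) = 0x2E2
s_6 = InvRound(s_5, k_1) = 0xEC0
s_7 = InvRound(s_6, k_0) = 0x976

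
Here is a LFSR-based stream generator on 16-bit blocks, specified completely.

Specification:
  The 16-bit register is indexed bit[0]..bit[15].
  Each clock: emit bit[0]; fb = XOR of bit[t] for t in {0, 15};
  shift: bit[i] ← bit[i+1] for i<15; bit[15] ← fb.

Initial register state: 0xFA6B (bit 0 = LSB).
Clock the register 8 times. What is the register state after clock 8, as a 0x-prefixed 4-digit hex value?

0x26FA

reg_0 = 0xFA6B
clock 1: out=1, reg = 0x7D35
clock 2: out=1, reg = 0xBE9A
clock 3: out=0, reg = 0xDF4D
clock 4: out=1, reg = 0x6FA6
clock 5: out=0, reg = 0x37D3
clock 6: out=1, reg = 0x9BE9
clock 7: out=1, reg = 0x4DF4
clock 8: out=0, reg = 0x26FA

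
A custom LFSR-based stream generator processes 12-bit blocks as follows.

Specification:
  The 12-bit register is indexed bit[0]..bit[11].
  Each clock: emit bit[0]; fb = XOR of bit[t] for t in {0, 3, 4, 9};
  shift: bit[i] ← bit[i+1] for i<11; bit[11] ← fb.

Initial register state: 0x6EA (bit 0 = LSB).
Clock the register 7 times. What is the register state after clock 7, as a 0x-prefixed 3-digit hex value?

reg_0 = 0x6EA
clock 1: out=0, reg = 0x375
clock 2: out=1, reg = 0x9BA
clock 3: out=0, reg = 0x4DD
clock 4: out=1, reg = 0xA6E
clock 5: out=0, reg = 0x537
clock 6: out=1, reg = 0x29B
clock 7: out=1, reg = 0x14D

0x14D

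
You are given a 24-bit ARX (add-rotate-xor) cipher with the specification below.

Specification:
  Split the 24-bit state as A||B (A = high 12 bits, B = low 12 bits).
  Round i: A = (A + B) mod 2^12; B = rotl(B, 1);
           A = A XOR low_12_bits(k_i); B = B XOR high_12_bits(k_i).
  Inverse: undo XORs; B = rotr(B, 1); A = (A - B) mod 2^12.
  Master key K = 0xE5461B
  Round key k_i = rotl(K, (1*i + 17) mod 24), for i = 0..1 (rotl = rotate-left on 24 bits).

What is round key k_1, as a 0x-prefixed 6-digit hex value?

K = 0xE5461B
k_0 = rotl(K, (1*0+17) mod 24) = rotl(K, 17) = 0x37CA8C
k_1 = rotl(K, (1*1+17) mod 24) = rotl(K, 18) = 0x6F9518

0x6F9518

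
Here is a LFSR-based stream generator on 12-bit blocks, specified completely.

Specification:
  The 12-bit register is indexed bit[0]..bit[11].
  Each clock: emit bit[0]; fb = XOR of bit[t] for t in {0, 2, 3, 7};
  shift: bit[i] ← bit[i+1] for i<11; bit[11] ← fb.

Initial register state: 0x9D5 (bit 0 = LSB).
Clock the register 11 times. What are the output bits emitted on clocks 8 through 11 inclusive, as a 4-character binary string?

reg_0 = 0x9D5
clock 1: out=1, reg = 0xCEA
clock 2: out=0, reg = 0x675
clock 3: out=1, reg = 0x33A
clock 4: out=0, reg = 0x99D
clock 5: out=1, reg = 0x4CE
clock 6: out=0, reg = 0xA67
clock 7: out=1, reg = 0x533
clock 8: out=1, reg = 0xA99
clock 9: out=1, reg = 0xD4C
clock 10: out=0, reg = 0x6A6
clock 11: out=0, reg = 0x353

1100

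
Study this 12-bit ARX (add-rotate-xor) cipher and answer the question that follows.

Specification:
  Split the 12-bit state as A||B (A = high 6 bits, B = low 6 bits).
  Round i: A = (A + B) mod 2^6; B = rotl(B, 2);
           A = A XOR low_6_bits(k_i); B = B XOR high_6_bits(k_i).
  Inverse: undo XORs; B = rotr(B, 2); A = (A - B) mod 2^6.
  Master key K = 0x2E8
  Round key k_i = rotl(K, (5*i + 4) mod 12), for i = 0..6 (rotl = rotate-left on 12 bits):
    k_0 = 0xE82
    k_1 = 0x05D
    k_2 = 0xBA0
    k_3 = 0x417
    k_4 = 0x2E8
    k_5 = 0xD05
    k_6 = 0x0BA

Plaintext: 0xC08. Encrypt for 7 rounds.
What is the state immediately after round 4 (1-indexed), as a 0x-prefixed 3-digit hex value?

s_0 = plaintext = 0xC08
s_1 = Round(s_0, k_0) = 0xE9A
s_2 = Round(s_1, k_1) = 0x268
s_3 = Round(s_2, k_2) = 0x44C
s_4 = Round(s_3, k_3) = 0x2A0
s_5 = Round(s_4, k_4) = 0x089
s_6 = Round(s_5, k_5) = 0x390
s_7 = Round(s_6, k_6) = 0x903

0x2A0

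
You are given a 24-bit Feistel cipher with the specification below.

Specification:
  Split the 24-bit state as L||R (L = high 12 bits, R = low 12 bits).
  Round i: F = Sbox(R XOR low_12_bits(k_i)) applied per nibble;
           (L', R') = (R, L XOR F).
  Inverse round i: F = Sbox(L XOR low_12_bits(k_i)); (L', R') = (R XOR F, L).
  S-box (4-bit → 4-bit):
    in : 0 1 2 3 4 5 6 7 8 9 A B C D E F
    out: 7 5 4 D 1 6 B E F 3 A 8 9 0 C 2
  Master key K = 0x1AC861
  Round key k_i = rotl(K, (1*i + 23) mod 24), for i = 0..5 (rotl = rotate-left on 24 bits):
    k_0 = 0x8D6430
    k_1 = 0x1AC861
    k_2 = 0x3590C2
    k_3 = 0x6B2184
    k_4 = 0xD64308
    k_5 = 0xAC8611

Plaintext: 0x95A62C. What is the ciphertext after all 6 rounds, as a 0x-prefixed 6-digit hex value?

0x20E90A

s_0 = plaintext = 0x95A62C
s_1 = Round(s_0, k_0) = 0x62CD03
s_2 = Round(s_1, k_1) = 0xD03098
s_3 = Round(s_2, k_2) = 0x098A69
s_4 = Round(s_3, k_3) = 0xA69858
s_5 = Round(s_4, k_4) = 0x85820E
s_6 = Round(s_5, k_5) = 0x20E90A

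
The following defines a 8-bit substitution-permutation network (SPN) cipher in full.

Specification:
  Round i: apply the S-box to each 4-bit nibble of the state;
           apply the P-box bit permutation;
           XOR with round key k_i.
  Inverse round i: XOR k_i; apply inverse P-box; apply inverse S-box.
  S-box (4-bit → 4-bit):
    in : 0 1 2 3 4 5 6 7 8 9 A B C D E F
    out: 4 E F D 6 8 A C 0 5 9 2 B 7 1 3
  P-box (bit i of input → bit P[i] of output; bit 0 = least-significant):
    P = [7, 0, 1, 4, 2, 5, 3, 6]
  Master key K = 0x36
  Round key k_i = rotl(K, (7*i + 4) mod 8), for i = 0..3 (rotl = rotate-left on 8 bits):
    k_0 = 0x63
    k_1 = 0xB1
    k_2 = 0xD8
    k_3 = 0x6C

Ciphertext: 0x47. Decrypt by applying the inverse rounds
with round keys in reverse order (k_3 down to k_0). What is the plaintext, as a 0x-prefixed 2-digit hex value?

0xF4

s_0 = ciphertext = 0x47
s_1 = InvRound(s_0, k_3) = 0x44
s_2 = InvRound(s_1, k_2) = 0x9A
s_3 = InvRound(s_2, k_1) = 0x44
s_4 = InvRound(s_3, k_0) = 0xF4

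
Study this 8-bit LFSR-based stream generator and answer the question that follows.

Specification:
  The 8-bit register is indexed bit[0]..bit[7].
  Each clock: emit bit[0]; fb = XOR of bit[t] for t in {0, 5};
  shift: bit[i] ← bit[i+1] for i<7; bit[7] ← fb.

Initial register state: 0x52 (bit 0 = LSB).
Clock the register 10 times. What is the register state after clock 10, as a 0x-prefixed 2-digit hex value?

reg_0 = 0x52
clock 1: out=0, reg = 0x29
clock 2: out=1, reg = 0x14
clock 3: out=0, reg = 0x0A
clock 4: out=0, reg = 0x05
clock 5: out=1, reg = 0x82
clock 6: out=0, reg = 0x41
clock 7: out=1, reg = 0xA0
clock 8: out=0, reg = 0xD0
clock 9: out=0, reg = 0x68
clock 10: out=0, reg = 0xB4

0xB4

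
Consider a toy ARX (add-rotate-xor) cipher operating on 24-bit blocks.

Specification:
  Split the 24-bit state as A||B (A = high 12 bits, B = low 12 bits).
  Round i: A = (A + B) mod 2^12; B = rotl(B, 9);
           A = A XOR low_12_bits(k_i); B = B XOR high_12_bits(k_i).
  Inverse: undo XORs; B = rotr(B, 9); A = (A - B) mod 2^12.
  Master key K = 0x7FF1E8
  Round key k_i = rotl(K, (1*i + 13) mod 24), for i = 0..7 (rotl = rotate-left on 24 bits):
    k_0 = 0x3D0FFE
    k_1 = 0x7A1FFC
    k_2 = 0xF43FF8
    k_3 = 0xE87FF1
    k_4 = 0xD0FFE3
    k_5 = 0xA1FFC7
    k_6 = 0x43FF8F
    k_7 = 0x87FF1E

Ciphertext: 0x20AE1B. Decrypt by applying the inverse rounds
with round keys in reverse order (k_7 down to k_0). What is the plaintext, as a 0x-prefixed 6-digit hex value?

0x70F8C5

s_0 = ciphertext = 0x20AE1B
s_1 = InvRound(s_0, k_7) = 0x9F1323
s_2 = InvRound(s_1, k_6) = 0xD9B8E3
s_3 = InvRound(s_2, k_5) = 0xA7B7E1
s_4 = InvRound(s_3, k_4) = 0xE23775
s_5 = InvRound(s_4, k_3) = 0x23EF94
s_6 = InvRound(s_5, k_2) = 0x70E6B8
s_7 = InvRound(s_6, k_1) = 0x02A8C8
s_8 = InvRound(s_7, k_0) = 0x70F8C5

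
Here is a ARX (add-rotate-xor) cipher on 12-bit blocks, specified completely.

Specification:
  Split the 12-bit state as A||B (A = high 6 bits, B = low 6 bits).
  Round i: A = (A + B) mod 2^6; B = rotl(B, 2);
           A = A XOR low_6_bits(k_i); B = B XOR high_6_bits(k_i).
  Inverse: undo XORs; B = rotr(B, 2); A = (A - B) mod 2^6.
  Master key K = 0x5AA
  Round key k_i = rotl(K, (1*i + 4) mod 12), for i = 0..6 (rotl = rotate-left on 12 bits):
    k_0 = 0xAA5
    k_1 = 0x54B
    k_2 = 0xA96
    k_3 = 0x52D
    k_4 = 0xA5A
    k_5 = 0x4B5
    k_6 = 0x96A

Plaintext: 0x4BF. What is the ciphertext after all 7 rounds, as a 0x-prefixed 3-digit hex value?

0xA48

s_0 = plaintext = 0x4BF
s_1 = Round(s_0, k_0) = 0xD15
s_2 = Round(s_1, k_1) = 0x080
s_3 = Round(s_2, k_2) = 0x52A
s_4 = Round(s_3, k_3) = 0x4FE
s_5 = Round(s_4, k_4) = 0x2D2
s_6 = Round(s_5, k_5) = 0xA1B
s_7 = Round(s_6, k_6) = 0xA48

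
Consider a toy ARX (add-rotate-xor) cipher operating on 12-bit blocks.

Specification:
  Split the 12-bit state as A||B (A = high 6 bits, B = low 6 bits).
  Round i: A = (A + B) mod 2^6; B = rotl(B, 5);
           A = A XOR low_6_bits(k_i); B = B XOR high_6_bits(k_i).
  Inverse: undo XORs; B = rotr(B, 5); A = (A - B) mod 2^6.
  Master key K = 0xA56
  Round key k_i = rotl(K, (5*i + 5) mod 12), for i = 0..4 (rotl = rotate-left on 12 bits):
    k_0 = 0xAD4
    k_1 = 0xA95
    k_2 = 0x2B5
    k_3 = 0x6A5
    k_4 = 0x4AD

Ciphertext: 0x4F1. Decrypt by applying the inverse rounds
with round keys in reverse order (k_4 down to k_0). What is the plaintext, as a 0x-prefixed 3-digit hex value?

0x73B

s_0 = ciphertext = 0x4F1
s_1 = InvRound(s_0, k_4) = 0xDC7
s_2 = InvRound(s_1, k_3) = 0x63A
s_3 = InvRound(s_2, k_2) = 0x321
s_4 = InvRound(s_3, k_1) = 0x0D6
s_5 = InvRound(s_4, k_0) = 0x73B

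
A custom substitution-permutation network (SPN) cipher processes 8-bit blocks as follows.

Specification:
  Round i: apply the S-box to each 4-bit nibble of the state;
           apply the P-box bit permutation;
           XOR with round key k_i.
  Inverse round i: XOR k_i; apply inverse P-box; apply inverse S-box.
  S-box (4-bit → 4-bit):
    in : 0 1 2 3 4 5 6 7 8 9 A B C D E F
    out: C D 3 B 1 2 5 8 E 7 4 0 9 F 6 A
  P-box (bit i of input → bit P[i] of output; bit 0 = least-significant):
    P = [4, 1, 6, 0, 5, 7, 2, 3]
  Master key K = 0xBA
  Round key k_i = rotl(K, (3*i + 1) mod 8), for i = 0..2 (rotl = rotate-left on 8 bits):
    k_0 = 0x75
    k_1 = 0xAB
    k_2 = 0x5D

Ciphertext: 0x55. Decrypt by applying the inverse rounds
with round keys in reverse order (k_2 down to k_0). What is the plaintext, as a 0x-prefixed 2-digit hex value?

s_0 = ciphertext = 0x55
s_1 = InvRound(s_0, k_2) = 0x7B
s_2 = InvRound(s_1, k_1) = 0x56
s_3 = InvRound(s_2, k_0) = 0x4F

0x4F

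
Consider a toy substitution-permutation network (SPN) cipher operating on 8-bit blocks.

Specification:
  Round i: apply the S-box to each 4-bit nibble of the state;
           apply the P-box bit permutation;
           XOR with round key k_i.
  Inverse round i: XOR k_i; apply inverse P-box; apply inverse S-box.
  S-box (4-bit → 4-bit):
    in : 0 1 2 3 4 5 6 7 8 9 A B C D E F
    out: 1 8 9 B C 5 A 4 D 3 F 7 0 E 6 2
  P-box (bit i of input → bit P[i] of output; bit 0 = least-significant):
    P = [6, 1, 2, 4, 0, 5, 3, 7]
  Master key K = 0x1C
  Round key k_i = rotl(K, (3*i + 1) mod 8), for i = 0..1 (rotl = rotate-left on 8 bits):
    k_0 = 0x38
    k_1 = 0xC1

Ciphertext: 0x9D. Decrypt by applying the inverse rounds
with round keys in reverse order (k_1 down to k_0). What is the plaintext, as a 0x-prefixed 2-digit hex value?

0xC0

s_0 = ciphertext = 0x9D
s_1 = InvRound(s_0, k_1) = 0x78
s_2 = InvRound(s_1, k_0) = 0xC0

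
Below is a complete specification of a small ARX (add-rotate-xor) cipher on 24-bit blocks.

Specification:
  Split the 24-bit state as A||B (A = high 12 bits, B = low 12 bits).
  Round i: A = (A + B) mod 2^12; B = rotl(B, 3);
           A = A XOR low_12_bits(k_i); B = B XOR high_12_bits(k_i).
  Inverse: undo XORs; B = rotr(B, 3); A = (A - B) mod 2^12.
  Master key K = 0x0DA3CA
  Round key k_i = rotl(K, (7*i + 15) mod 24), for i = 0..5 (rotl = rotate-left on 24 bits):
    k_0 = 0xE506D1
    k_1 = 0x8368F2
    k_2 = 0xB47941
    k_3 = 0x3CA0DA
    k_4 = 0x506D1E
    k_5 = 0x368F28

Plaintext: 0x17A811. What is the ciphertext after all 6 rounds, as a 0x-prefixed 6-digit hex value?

0xB0486C

s_0 = plaintext = 0x17A811
s_1 = Round(s_0, k_0) = 0xF5AEDC
s_2 = Round(s_1, k_1) = 0x6C4ED1
s_3 = Round(s_2, k_2) = 0xCD4DC8
s_4 = Round(s_3, k_3) = 0xA46D8C
s_5 = Round(s_4, k_4) = 0xACC960
s_6 = Round(s_5, k_5) = 0xB0486C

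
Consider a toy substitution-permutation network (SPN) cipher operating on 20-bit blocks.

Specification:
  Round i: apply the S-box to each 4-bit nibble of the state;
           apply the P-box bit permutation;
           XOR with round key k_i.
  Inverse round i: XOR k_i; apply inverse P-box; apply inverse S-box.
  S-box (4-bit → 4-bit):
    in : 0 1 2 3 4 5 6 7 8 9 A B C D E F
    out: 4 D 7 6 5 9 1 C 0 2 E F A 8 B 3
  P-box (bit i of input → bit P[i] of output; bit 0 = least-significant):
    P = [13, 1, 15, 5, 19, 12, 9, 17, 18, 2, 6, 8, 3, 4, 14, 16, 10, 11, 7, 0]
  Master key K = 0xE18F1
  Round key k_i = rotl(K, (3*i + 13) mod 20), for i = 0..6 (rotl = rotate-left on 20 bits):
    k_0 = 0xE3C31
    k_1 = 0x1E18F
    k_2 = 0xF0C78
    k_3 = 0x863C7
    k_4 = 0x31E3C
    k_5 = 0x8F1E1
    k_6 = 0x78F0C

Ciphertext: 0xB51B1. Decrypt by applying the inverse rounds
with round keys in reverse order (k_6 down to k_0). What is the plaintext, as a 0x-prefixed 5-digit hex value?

0x1EE54

s_0 = ciphertext = 0xB51B1
s_1 = InvRound(s_0, k_6) = 0xB2F27
s_2 = InvRound(s_1, k_5) = 0x273A3
s_3 = InvRound(s_2, k_4) = 0xBBC8F
s_4 = InvRound(s_3, k_3) = 0xF17A0
s_5 = InvRound(s_4, k_2) = 0x3F738
s_6 = InvRound(s_5, k_1) = 0x199AC
s_7 = InvRound(s_6, k_0) = 0x1EE54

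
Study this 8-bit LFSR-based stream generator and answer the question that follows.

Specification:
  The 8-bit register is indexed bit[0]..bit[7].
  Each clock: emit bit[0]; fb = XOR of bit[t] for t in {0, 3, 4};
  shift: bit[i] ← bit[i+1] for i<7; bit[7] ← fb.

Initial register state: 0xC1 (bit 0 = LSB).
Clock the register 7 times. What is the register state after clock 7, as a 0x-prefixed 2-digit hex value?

reg_0 = 0xC1
clock 1: out=1, reg = 0xE0
clock 2: out=0, reg = 0x70
clock 3: out=0, reg = 0xB8
clock 4: out=0, reg = 0x5C
clock 5: out=0, reg = 0x2E
clock 6: out=0, reg = 0x97
clock 7: out=1, reg = 0x4B

0x4B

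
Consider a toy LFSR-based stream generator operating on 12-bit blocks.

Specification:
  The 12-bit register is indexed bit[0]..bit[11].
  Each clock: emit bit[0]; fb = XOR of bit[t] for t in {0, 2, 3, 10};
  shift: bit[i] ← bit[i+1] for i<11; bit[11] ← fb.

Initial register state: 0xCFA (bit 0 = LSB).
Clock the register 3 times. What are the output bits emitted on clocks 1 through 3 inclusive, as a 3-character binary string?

reg_0 = 0xCFA
clock 1: out=0, reg = 0x67D
clock 2: out=1, reg = 0x33E
clock 3: out=0, reg = 0x19F

010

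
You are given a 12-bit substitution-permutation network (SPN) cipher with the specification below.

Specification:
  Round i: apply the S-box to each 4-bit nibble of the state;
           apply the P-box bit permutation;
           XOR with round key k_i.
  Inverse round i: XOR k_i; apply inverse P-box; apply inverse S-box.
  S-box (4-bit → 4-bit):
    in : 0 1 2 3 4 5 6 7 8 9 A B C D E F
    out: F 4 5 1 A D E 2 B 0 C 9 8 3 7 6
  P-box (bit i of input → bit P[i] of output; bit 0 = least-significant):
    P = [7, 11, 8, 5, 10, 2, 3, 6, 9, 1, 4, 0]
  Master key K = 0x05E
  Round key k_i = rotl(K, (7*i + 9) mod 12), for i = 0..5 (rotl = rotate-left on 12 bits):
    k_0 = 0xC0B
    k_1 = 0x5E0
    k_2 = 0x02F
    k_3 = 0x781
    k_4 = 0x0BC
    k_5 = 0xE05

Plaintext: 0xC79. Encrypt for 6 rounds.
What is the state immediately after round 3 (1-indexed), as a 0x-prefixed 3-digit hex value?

s_0 = plaintext = 0xC79
s_1 = Round(s_0, k_0) = 0xC0E
s_2 = Round(s_1, k_1) = 0x82D
s_3 = Round(s_2, k_2) = 0xEA4
s_4 = Round(s_3, k_3) = 0xDFB
s_5 = Round(s_4, k_4) = 0x212
s_6 = Round(s_5, k_5) = 0xD9D

0xEA4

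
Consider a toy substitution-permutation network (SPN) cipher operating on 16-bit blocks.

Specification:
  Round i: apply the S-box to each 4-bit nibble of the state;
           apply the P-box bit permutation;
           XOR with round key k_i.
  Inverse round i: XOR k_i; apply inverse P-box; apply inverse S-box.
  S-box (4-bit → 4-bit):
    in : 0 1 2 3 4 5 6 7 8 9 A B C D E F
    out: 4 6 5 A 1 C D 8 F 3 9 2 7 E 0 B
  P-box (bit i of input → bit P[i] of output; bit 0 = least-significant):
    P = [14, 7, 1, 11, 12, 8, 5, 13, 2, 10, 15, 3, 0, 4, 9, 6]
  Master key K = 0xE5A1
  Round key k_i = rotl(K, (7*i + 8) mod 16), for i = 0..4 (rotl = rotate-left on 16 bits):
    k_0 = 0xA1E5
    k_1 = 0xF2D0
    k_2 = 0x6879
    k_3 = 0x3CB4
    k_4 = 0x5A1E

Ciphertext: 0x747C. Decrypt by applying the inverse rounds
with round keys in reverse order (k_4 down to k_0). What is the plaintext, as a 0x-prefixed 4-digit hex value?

0xAFE7

s_0 = ciphertext = 0x747C
s_1 = InvRound(s_0, k_4) = 0x5B55
s_2 = InvRound(s_1, k_3) = 0x6BD9
s_3 = InvRound(s_2, k_2) = 0x0E1B
s_4 = InvRound(s_3, k_1) = 0xADA8
s_5 = InvRound(s_4, k_0) = 0xAFE7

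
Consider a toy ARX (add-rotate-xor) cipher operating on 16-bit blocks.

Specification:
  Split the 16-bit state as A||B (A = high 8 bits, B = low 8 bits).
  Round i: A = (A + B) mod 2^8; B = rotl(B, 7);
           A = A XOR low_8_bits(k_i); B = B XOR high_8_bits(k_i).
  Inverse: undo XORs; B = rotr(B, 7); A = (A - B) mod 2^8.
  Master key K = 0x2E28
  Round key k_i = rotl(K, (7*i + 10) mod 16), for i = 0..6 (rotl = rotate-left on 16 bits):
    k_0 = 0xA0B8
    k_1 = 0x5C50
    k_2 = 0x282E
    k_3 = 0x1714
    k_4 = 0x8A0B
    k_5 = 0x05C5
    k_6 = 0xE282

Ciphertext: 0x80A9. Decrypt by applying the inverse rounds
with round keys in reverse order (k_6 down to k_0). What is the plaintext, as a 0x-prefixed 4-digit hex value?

s_0 = ciphertext = 0x80A9
s_1 = InvRound(s_0, k_6) = 0x6C96
s_2 = InvRound(s_1, k_5) = 0x8227
s_3 = InvRound(s_2, k_4) = 0x2E5B
s_4 = InvRound(s_3, k_3) = 0xA298
s_5 = InvRound(s_4, k_2) = 0x2B61
s_6 = InvRound(s_5, k_1) = 0x017A
s_7 = InvRound(s_6, k_0) = 0x04B5

0x04B5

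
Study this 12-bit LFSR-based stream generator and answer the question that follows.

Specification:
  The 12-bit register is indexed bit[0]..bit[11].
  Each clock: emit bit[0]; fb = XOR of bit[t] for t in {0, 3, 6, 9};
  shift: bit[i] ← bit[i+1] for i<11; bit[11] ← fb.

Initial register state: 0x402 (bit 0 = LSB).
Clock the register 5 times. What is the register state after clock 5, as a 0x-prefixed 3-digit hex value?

reg_0 = 0x402
clock 1: out=0, reg = 0x201
clock 2: out=1, reg = 0x100
clock 3: out=0, reg = 0x080
clock 4: out=0, reg = 0x040
clock 5: out=0, reg = 0x820

0x820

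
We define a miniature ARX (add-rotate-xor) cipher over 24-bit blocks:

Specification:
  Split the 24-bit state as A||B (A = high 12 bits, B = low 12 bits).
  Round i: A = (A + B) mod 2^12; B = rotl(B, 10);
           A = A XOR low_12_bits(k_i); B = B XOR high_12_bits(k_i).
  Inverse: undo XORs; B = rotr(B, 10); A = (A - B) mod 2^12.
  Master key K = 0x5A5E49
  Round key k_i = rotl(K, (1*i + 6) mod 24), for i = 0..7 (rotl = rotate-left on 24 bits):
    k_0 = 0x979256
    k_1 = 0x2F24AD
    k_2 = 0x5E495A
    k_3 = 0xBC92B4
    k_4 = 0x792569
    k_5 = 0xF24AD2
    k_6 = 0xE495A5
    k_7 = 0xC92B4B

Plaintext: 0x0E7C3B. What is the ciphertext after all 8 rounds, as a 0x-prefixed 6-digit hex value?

0x748F09

s_0 = plaintext = 0x0E7C3B
s_1 = Round(s_0, k_0) = 0xF74677
s_2 = Round(s_1, k_1) = 0x146F6F
s_3 = Round(s_2, k_2) = 0x9EFA3F
s_4 = Round(s_3, k_3) = 0x69A546
s_5 = Round(s_4, k_4) = 0xE89EC3
s_6 = Round(s_5, k_5) = 0x79E094
s_7 = Round(s_6, k_6) = 0xD97E6C
s_8 = Round(s_7, k_7) = 0x748F09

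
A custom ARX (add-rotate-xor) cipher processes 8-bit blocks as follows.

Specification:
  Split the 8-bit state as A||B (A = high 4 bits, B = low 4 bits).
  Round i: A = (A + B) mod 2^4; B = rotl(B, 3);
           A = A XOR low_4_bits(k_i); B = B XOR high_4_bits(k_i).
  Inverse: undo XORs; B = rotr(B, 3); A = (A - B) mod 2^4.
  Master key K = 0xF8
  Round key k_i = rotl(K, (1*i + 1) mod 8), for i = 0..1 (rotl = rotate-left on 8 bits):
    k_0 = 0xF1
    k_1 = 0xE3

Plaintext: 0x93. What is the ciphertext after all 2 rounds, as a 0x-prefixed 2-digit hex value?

0x0D

s_0 = plaintext = 0x93
s_1 = Round(s_0, k_0) = 0xD6
s_2 = Round(s_1, k_1) = 0x0D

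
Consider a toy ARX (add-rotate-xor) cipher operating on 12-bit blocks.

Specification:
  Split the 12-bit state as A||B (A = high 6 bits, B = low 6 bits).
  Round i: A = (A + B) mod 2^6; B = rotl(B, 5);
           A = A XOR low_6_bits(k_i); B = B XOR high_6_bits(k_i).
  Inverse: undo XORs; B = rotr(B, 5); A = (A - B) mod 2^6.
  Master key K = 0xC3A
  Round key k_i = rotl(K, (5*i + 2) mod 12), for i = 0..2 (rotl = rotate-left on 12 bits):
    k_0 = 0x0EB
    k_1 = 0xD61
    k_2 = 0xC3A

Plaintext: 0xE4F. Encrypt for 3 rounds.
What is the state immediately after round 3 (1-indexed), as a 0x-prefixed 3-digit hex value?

0xDC3

s_0 = plaintext = 0xE4F
s_1 = Round(s_0, k_0) = 0x8E4
s_2 = Round(s_1, k_1) = 0x9A7
s_3 = Round(s_2, k_2) = 0xDC3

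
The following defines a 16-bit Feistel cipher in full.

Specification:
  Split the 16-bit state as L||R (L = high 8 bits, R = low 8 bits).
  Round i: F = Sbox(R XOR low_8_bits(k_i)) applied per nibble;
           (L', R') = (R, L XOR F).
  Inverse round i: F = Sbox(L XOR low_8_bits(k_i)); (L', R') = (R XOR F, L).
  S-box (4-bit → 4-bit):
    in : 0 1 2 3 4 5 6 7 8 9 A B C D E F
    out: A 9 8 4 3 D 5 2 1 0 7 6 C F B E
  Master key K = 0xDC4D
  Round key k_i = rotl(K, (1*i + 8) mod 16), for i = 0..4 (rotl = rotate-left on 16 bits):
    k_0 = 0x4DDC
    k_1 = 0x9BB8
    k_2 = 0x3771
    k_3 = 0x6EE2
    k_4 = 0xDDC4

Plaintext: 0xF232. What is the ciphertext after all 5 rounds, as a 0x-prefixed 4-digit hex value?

0x278A

s_0 = plaintext = 0xF232
s_1 = Round(s_0, k_0) = 0x3249
s_2 = Round(s_1, k_1) = 0x49DB
s_3 = Round(s_2, k_2) = 0xDB3E
s_4 = Round(s_3, k_3) = 0x3E27
s_5 = Round(s_4, k_4) = 0x278A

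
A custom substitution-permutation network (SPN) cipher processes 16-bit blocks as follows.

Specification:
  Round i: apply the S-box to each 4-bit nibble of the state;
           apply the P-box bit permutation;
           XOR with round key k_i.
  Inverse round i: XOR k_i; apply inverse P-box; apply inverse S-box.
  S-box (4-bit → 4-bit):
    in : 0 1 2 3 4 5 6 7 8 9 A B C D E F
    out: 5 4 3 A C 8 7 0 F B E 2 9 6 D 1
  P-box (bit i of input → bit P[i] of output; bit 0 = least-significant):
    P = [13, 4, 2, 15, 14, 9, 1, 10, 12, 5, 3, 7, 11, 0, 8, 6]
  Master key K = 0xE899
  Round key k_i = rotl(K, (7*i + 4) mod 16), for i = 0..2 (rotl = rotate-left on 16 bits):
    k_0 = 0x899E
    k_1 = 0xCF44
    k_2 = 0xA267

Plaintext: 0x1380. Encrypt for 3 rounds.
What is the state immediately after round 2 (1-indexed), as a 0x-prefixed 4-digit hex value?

s_0 = plaintext = 0x1380
s_1 = Round(s_0, k_0) = 0xEE38
s_2 = Round(s_1, k_1) = 0x7098
s_3 = Round(s_2, k_2) = 0x547B

0x7098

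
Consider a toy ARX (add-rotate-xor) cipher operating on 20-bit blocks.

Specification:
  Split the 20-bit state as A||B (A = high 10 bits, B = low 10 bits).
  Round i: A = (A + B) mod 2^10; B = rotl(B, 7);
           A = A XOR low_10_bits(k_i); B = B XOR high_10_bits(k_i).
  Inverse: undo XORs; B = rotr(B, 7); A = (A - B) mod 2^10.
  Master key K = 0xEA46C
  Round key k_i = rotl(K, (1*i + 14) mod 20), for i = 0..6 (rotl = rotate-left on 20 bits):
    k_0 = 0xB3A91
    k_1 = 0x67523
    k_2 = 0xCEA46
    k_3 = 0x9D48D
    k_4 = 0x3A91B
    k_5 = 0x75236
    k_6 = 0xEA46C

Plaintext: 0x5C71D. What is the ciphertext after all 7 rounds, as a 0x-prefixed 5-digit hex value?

0x2620D

s_0 = plaintext = 0x5C71D
s_1 = Round(s_0, k_0) = 0x87C2D
s_2 = Round(s_1, k_1) = 0xDBF18
s_3 = Round(s_2, k_2) = 0x30759
s_4 = Round(s_3, k_3) = 0x25E9E
s_5 = Round(s_4, k_4) = 0x8BBB9
s_6 = Round(s_5, k_5) = 0xF4523
s_7 = Round(s_6, k_6) = 0x2620D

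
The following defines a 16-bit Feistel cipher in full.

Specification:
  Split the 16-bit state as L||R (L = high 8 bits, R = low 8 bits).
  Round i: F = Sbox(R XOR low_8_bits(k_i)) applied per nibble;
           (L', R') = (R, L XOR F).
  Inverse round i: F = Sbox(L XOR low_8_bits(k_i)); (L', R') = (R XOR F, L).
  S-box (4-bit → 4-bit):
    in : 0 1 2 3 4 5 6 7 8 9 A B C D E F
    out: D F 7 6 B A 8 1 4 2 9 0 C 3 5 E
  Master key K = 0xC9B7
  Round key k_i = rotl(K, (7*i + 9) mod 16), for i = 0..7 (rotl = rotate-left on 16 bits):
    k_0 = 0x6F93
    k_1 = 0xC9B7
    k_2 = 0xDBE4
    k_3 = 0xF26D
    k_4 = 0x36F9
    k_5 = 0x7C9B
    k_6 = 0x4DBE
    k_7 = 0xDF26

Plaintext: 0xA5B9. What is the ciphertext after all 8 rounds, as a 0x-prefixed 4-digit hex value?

s_0 = plaintext = 0xA5B9
s_1 = Round(s_0, k_0) = 0xB9DC
s_2 = Round(s_1, k_1) = 0xDC39
s_3 = Round(s_2, k_2) = 0x39EF
s_4 = Round(s_3, k_3) = 0xEF7E
s_5 = Round(s_4, k_4) = 0x7EAE
s_6 = Round(s_5, k_5) = 0xAE14
s_7 = Round(s_6, k_6) = 0x1437
s_8 = Round(s_7, k_7) = 0x37EB

0x37EB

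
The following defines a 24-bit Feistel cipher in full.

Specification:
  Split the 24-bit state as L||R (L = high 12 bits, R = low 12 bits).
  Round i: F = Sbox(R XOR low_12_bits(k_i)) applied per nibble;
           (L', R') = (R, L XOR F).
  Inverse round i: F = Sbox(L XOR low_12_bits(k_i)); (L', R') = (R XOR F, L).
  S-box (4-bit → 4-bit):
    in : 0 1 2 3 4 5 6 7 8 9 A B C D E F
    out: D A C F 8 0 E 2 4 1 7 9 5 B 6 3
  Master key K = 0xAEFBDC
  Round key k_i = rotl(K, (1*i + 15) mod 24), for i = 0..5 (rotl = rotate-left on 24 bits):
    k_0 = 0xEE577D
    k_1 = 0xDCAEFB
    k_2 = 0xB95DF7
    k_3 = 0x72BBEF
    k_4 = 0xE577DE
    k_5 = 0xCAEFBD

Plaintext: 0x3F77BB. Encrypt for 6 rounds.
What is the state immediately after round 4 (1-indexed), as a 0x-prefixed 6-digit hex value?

s_0 = plaintext = 0x3F77BB
s_1 = Round(s_0, k_0) = 0x7BBEA9
s_2 = Round(s_1, k_1) = 0xEA9AB7
s_3 = Round(s_2, k_2) = 0xAB7C24
s_4 = Round(s_3, k_3) = 0xC248EE
s_5 = Round(s_4, k_4) = 0x8EEFD9
s_6 = Round(s_5, k_5) = 0xFD9506

0xC248EE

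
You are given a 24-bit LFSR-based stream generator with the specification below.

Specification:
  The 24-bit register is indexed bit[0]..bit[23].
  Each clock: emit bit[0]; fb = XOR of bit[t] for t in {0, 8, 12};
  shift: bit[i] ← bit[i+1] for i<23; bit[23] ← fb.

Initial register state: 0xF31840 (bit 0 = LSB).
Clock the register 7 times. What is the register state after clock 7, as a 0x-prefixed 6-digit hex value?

0xD3E630

reg_0 = 0xF31840
clock 1: out=0, reg = 0xF98C20
clock 2: out=0, reg = 0x7CC610
clock 3: out=0, reg = 0x3E6308
clock 4: out=0, reg = 0x9F3184
clock 5: out=0, reg = 0x4F98C2
clock 6: out=0, reg = 0xA7CC61
clock 7: out=1, reg = 0xD3E630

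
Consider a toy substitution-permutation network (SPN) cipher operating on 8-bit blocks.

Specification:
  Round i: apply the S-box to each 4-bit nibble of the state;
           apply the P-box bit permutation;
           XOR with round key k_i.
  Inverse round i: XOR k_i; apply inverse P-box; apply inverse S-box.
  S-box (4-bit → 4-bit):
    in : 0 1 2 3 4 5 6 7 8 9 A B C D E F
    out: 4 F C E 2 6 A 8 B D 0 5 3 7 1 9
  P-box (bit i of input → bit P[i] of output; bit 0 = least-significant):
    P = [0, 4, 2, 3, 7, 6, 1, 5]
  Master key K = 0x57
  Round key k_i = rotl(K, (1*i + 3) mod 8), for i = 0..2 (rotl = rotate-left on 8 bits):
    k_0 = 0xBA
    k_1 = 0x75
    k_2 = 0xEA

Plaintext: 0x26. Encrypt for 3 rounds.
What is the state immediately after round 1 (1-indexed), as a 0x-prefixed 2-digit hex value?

s_0 = plaintext = 0x26
s_1 = Round(s_0, k_0) = 0x80
s_2 = Round(s_1, k_1) = 0x91
s_3 = Round(s_2, k_2) = 0x55

0x80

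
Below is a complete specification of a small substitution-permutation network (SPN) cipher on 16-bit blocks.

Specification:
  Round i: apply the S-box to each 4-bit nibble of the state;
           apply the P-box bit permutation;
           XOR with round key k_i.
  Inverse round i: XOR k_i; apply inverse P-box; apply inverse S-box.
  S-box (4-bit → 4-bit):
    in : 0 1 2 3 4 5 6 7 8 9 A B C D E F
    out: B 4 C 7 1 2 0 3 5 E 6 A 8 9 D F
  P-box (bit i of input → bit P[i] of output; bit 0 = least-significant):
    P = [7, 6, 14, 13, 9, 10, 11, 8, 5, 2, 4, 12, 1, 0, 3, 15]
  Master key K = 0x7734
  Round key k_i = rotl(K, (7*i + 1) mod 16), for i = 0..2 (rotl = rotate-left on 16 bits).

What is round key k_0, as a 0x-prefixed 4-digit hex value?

K = 0x7734
k_0 = rotl(K, (7*0+1) mod 16) = rotl(K, 1) = 0xEE68

0xEE68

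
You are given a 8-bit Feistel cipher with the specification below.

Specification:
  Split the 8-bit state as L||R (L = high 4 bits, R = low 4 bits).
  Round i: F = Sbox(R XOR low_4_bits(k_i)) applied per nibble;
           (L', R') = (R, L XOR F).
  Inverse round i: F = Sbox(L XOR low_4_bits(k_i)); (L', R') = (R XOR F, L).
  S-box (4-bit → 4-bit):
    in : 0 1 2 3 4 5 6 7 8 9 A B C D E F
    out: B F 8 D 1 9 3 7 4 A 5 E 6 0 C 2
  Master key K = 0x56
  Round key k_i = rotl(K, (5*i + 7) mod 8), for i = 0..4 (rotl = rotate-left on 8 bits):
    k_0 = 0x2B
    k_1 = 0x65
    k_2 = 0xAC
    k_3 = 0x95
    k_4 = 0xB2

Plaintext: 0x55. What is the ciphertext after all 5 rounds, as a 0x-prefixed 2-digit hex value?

0xFB

s_0 = plaintext = 0x55
s_1 = Round(s_0, k_0) = 0x59
s_2 = Round(s_1, k_1) = 0x93
s_3 = Round(s_2, k_2) = 0x3B
s_4 = Round(s_3, k_3) = 0xBF
s_5 = Round(s_4, k_4) = 0xFB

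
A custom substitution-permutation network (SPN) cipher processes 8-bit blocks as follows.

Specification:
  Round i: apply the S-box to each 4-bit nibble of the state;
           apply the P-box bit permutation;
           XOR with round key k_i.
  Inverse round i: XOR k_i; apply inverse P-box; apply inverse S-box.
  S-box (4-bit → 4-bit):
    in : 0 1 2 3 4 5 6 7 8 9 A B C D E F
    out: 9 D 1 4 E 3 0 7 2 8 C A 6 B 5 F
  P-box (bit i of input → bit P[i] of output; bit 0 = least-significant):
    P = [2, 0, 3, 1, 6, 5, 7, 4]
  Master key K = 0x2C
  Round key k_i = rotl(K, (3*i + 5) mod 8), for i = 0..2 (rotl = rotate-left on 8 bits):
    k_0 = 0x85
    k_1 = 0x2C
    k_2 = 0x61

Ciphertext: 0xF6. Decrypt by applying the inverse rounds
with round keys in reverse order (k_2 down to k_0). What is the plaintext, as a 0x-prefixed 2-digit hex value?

0x47

s_0 = ciphertext = 0xF6
s_1 = InvRound(s_0, k_2) = 0xAD
s_2 = InvRound(s_1, k_1) = 0x38
s_3 = InvRound(s_2, k_0) = 0x47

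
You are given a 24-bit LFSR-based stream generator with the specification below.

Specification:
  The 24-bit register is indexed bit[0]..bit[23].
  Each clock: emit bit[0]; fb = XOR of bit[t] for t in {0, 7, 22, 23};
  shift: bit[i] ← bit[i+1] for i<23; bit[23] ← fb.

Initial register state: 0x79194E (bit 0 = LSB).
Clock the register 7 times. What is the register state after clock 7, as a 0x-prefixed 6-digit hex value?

0xFEF232

reg_0 = 0x79194E
clock 1: out=0, reg = 0xBC8CA7
clock 2: out=1, reg = 0xDE4653
clock 3: out=1, reg = 0xEF2329
clock 4: out=1, reg = 0xF79194
clock 5: out=0, reg = 0xFBC8CA
clock 6: out=0, reg = 0xFDE465
clock 7: out=1, reg = 0xFEF232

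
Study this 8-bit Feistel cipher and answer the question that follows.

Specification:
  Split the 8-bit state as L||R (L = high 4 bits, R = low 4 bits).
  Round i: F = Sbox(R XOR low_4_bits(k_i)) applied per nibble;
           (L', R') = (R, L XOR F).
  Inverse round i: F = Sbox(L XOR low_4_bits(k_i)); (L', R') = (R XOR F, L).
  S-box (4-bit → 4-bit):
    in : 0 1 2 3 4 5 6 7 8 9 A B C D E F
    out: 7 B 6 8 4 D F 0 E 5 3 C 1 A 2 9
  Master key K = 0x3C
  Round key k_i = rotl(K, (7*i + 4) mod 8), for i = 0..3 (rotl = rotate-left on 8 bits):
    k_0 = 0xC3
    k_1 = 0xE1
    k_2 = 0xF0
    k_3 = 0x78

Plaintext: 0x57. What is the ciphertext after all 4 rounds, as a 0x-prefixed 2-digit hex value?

s_0 = plaintext = 0x57
s_1 = Round(s_0, k_0) = 0x71
s_2 = Round(s_1, k_1) = 0x10
s_3 = Round(s_2, k_2) = 0x06
s_4 = Round(s_3, k_3) = 0x62

0x62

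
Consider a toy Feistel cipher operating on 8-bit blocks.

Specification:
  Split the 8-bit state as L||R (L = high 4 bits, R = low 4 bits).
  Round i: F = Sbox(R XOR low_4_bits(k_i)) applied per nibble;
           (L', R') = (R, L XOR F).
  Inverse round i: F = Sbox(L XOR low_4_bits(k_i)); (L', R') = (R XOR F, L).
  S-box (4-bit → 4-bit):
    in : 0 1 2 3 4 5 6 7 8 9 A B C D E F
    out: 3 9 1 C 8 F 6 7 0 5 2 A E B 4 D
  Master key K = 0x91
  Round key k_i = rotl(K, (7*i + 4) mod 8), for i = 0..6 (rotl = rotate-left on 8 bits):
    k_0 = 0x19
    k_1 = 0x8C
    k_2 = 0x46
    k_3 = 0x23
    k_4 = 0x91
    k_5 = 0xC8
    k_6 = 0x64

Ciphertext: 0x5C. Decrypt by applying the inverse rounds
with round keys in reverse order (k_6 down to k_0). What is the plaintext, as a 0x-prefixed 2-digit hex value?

s_0 = ciphertext = 0x5C
s_1 = InvRound(s_0, k_6) = 0x55
s_2 = InvRound(s_1, k_5) = 0xE5
s_3 = InvRound(s_2, k_4) = 0x8E
s_4 = InvRound(s_3, k_3) = 0x48
s_5 = InvRound(s_4, k_2) = 0x94
s_6 = InvRound(s_5, k_1) = 0xB9
s_7 = InvRound(s_6, k_0) = 0x8B

0x8B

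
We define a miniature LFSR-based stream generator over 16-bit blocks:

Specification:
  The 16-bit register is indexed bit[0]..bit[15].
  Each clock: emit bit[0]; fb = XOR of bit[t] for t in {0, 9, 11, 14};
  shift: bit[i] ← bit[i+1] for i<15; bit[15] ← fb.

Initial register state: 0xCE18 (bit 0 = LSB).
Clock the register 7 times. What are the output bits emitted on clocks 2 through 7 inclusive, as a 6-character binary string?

001100

reg_0 = 0xCE18
clock 1: out=0, reg = 0xE70C
clock 2: out=0, reg = 0x7386
clock 3: out=0, reg = 0x39C3
clock 4: out=1, reg = 0x1CE1
clock 5: out=1, reg = 0x0E70
clock 6: out=0, reg = 0x0738
clock 7: out=0, reg = 0x839C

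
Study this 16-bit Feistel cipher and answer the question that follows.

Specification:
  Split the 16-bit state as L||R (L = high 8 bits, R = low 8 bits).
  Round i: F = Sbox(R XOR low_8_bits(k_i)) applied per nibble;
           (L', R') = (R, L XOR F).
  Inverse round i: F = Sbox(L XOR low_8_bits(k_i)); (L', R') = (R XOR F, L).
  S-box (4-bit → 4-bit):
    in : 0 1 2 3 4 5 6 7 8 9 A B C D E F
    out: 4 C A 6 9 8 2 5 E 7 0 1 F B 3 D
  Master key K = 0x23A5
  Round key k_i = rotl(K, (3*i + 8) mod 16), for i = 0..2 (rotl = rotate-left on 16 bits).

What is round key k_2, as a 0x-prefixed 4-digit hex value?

0x48E9

K = 0x23A5
k_0 = rotl(K, (3*0+8) mod 16) = rotl(K, 8) = 0xA523
k_1 = rotl(K, (3*1+8) mod 16) = rotl(K, 11) = 0x291D
k_2 = rotl(K, (3*2+8) mod 16) = rotl(K, 14) = 0x48E9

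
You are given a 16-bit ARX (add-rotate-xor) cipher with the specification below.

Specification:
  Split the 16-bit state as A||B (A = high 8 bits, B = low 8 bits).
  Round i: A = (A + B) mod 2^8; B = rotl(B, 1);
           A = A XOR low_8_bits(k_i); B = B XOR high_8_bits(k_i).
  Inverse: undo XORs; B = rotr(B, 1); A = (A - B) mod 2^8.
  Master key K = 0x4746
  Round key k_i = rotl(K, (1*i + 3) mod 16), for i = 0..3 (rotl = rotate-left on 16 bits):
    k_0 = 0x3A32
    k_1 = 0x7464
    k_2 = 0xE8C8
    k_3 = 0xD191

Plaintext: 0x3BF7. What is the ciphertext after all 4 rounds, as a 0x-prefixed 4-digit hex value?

0x3E7F

s_0 = plaintext = 0x3BF7
s_1 = Round(s_0, k_0) = 0x00D5
s_2 = Round(s_1, k_1) = 0xB1DF
s_3 = Round(s_2, k_2) = 0x5857
s_4 = Round(s_3, k_3) = 0x3E7F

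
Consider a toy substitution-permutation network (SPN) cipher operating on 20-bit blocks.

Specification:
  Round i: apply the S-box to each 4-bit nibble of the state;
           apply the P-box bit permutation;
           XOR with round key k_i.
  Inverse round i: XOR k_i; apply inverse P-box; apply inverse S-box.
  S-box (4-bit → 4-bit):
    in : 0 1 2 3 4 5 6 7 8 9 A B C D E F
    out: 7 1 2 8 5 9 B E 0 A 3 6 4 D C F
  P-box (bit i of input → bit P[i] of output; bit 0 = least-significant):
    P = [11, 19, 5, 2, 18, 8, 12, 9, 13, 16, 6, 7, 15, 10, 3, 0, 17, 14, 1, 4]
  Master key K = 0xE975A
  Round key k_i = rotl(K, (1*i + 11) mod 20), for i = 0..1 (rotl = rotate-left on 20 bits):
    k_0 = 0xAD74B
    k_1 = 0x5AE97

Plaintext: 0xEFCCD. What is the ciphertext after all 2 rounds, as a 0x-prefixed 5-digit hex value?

s_0 = plaintext = 0xEFCCD
s_1 = Round(s_0, k_0) = 0xA4B34
s_2 = Round(s_1, k_1) = 0x664FF

0x664FF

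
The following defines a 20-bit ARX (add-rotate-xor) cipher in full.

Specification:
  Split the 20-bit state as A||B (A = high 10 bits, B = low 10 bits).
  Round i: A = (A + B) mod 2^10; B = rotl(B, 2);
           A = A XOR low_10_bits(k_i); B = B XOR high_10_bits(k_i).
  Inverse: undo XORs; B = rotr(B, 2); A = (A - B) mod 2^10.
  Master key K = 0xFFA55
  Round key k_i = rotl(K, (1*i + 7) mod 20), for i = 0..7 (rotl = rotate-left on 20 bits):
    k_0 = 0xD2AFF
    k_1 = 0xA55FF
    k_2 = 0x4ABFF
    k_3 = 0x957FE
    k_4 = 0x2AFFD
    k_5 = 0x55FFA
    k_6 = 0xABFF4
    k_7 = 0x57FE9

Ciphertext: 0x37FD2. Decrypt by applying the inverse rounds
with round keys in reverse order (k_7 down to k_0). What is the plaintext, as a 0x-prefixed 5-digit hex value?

s_0 = ciphertext = 0x37FD2
s_1 = InvRound(s_0, k_7) = 0x64DA3
s_2 = InvRound(s_1, k_6) = 0x690C3
s_3 = InvRound(s_2, k_5) = 0x7E465
s_4 = InvRound(s_3, k_4) = 0xF4633
s_5 = InvRound(s_4, k_3) = 0x85A19
s_6 = InvRound(s_5, k_2) = 0x877CC
s_7 = InvRound(s_6, k_1) = 0xA3156
s_8 = InvRound(s_7, k_0) = 0xFB087

0xFB087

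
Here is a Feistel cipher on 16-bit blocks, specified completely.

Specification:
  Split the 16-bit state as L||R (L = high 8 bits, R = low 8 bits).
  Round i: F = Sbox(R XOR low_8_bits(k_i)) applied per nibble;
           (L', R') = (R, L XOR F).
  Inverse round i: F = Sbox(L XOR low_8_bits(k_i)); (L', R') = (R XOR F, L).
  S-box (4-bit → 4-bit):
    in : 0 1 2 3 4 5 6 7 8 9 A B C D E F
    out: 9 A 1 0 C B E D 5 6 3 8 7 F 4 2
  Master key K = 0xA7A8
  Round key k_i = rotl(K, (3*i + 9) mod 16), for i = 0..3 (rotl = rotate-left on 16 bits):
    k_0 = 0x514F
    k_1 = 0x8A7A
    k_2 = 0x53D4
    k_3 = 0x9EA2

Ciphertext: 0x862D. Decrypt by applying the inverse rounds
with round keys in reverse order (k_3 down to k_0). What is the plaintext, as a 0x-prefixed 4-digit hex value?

0xEDBC

s_0 = ciphertext = 0x862D
s_1 = InvRound(s_0, k_3) = 0x3186
s_2 = InvRound(s_1, k_2) = 0xCD31
s_3 = InvRound(s_2, k_1) = 0xBCCD
s_4 = InvRound(s_3, k_0) = 0xEDBC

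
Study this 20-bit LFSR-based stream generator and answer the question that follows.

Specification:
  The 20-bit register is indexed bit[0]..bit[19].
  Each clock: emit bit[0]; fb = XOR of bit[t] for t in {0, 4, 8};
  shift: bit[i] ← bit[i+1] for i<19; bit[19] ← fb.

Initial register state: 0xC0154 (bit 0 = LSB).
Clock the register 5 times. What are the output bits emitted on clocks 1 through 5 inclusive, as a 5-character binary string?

reg_0 = 0xC0154
clock 1: out=0, reg = 0x600AA
clock 2: out=0, reg = 0x30055
clock 3: out=1, reg = 0x1802A
clock 4: out=0, reg = 0x0C015
clock 5: out=1, reg = 0x0600A

00101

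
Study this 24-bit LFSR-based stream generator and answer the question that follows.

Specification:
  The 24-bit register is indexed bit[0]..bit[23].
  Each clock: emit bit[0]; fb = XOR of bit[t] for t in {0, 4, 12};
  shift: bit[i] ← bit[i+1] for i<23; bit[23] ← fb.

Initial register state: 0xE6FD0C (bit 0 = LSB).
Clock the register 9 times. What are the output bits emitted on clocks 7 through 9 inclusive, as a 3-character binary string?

reg_0 = 0xE6FD0C
clock 1: out=0, reg = 0xF37E86
clock 2: out=0, reg = 0xF9BF43
clock 3: out=1, reg = 0x7CDFA1
clock 4: out=1, reg = 0x3E6FD0
clock 5: out=0, reg = 0x9F37E8
clock 6: out=0, reg = 0xCF9BF4
clock 7: out=0, reg = 0x67CDFA
clock 8: out=0, reg = 0xB3E6FD
clock 9: out=1, reg = 0x59F37E

001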